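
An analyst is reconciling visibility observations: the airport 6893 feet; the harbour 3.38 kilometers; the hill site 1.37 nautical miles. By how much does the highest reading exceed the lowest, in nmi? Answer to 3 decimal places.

the airport: 6893 ft = 1.13444 nmi.
the harbour: 3.38 km = 1.82505 nmi.
Spread: 1.82505 − 1.13444 = 0.691 nmi.

0.691 nmi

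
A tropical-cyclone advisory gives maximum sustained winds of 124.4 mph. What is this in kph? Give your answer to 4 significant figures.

200.2 km/h

1 mph = 1.60934 km/h, so 124.4 × 1.60934 = 200.2 km/h.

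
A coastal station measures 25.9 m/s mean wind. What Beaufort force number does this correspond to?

25.9 m/s lies in the Beaufort 10 band (storm, 24.5–28.4 m/s).

Beaufort force 10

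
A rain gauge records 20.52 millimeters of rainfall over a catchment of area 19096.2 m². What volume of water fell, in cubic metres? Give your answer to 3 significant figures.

1 mm over 1 m² is 1 L, so volume = 20.52 × 19096.2 = 391854.02 L = 392 m³.

392 cubic metres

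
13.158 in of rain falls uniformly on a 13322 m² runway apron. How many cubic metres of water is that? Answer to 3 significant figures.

4450 cubic metres

Depth: 13.158 in × 25.4 = 334.2132 mm.
1 mm over 1 m² is 1 L, so volume = 334.2132 × 13322 = 4452388.3 L = 4450 m³.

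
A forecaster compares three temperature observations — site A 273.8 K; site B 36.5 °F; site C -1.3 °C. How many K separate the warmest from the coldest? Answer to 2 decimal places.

3.80 K

site A: 273.8 K = 0.650 °C.
site B: 36.5 °F = 2.500 °C.
Spread: 2.500 − (-1.300) = 3.800 °C.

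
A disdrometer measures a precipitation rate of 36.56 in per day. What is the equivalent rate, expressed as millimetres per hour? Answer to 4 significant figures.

38.69 mm/hour

36.56 in/day × 25.4 mm/in × 0.0416667 day/hour = 38.69 mm/hour.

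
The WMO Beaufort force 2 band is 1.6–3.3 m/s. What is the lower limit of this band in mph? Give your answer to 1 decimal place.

3.6 mph

1.6–3.3 m/s × 2.237 = 3.6–7.4 mph.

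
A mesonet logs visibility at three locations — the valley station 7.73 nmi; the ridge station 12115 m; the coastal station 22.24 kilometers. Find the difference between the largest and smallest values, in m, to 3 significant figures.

the valley station: 7.73 nmi = 14315.96 m.
the coastal station: 22.24 km = 22240.00 m.
Spread: 22240.00 − 12115.00 = 10100 m.

10100 m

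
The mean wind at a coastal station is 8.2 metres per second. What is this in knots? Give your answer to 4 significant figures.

15.94 kt

1 m/s = 1.94384 kt, so 8.2 × 1.94384 = 15.94 kt.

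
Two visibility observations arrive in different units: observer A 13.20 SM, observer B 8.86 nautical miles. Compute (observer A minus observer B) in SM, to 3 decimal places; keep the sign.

3.004 SM

observer B: 8.86 nmi = 10.19591 SM.
Difference: 13.20000 − 10.19591 = 3.004 SM.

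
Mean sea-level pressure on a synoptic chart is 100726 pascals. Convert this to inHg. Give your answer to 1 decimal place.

1 Pa = 0.0002953 inHg, so 100726 × 0.0002953 = 29.7 inHg.

29.7 inHg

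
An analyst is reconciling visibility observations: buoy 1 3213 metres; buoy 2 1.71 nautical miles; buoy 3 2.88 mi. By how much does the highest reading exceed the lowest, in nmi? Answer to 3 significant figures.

buoy 1: 3213 m = 1.73488 nmi.
buoy 3: 2.88 SM = 2.50265 nmi.
Spread: 2.50265 − 1.71000 = 0.793 nmi.

0.793 nmi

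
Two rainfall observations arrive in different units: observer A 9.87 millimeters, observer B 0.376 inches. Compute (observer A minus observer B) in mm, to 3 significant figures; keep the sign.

observer B: 0.376 in = 9.55040 mm.
Difference: 9.87000 − 9.55040 = 0.320 mm.

0.320 mm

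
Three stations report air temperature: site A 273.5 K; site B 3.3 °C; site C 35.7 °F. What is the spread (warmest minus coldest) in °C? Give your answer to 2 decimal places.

2.95 °C

site A: 273.5 K = 0.350 °C.
site C: 35.7 °F = 2.056 °C.
Spread: 3.300 − 0.350 = 2.950 °C.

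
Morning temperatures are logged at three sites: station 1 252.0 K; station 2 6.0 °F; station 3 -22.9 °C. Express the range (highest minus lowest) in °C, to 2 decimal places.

station 1: 252.0 K = -21.150 °C.
station 2: 6.0 °F = -14.444 °C.
Spread: (-14.444) − (-22.900) = 8.456 °C.

8.46 °C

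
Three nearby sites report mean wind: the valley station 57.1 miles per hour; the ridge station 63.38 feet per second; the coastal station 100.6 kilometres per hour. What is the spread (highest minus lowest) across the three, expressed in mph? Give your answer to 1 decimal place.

19.3 mph

the ridge station: 63.38 ft/s = 43.214 mph.
the coastal station: 100.6 km/h = 62.510 mph.
Spread: 62.510 − 43.214 = 19.3 mph.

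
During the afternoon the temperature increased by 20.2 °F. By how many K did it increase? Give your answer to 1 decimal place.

Converting a difference, only the 9/5 scale factor applies: ΔK = 20.2 × 0.5556 = 11.2 K.

11.2 K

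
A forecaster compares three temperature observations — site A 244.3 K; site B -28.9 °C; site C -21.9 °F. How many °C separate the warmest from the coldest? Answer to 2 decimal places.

site A: 244.3 K = -28.850 °C.
site C: -21.9 °F = -29.944 °C.
Spread: (-28.850) − (-29.944) = 1.094 °C.

1.09 °C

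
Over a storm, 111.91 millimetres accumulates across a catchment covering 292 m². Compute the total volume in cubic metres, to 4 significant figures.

1 mm over 1 m² is 1 L, so volume = 111.91 × 292 = 32677.72 L = 32.68 m³.

32.68 cubic metres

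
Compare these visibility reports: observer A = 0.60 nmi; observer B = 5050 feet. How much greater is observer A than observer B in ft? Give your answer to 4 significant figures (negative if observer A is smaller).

-1404 ft

observer A: 0.60 nmi = 3645.67 ft.
Difference: 3645.67 − 5050.00 = -1404 ft.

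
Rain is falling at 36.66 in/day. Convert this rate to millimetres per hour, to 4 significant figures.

38.80 mm/hour

36.66 in/day × 25.4 mm/in × 0.0416667 day/hour = 38.80 mm/hour.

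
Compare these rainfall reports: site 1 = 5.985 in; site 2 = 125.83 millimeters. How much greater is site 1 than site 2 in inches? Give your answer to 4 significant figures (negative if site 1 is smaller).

site 2: 125.83 mm = 4.95394 in.
Difference: 5.98500 − 4.95394 = 1.031 in.

1.031 in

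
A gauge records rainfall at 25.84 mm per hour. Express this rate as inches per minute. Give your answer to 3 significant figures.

25.84 mm/hour × 0.0393701 in/mm × 0.0166667 hour/minute = 0.0170 in/minute.

0.0170 in/minute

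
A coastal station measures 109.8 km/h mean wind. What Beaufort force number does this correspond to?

109.8 km/h = 30.5 m/s, which is Beaufort 11 (violent storm, 28.5–32.6 m/s).

Beaufort force 11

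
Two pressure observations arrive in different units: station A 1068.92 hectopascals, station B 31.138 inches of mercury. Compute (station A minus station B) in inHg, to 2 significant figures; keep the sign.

0.43 inHg

station A: 1068.92 hPa = 31.5652 inHg.
Difference: 31.5652 − 31.1380 = 0.43 inHg.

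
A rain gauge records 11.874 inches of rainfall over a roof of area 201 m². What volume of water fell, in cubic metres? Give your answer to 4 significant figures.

60.62 cubic metres

Depth: 11.874 in × 25.4 = 301.5996 mm.
1 mm over 1 m² is 1 L, so volume = 301.5996 × 201 = 60621.52 L = 60.62 m³.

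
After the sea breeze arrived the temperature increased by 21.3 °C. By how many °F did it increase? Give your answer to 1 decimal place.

38.3 °F

For a temperature change the 32° offset cancels: Δ°F = 21.3 × 1.8 = 38.3 °F.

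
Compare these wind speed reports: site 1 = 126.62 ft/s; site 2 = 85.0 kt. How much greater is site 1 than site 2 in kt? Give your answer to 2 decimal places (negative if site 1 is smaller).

-9.98 kt

site 1: 126.62 ft/s = 75.0203 kt.
Difference: 75.0203 − 85.0000 = -9.98 kt.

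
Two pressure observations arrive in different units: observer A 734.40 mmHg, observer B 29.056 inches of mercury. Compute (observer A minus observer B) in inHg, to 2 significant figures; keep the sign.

-0.14 inHg

observer A: 734.40 mmHg = 28.9134 inHg.
Difference: 28.9134 − 29.0560 = -0.14 inHg.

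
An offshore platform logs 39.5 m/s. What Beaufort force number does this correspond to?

Beaufort force 12

39.5 m/s lies in the Beaufort 12 band (hurricane force, ≥32.7 m/s).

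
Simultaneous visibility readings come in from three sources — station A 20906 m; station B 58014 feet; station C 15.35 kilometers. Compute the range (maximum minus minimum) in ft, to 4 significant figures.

station A: 20906 m = 68589.24 ft.
station C: 15.35 km = 50360.89 ft.
Spread: 68589.24 − 50360.89 = 18230 ft.

18230 ft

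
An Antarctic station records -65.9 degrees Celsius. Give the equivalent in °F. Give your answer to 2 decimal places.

°F = °C × 9/5 + 32 = -65.9 × 1.8 + 32 = -86.62 °F.

-86.62 °F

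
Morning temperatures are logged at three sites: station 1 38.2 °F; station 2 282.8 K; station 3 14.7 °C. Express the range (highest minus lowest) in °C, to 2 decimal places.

station 1: 38.2 °F = 3.444 °C.
station 2: 282.8 K = 9.650 °C.
Spread: 14.700 − 3.444 = 11.256 °C.

11.26 °C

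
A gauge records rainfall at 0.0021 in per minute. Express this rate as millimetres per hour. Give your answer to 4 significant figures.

0.0021 in/minute × 25.4 mm/in × 60 minute/hour = 3.200 mm/hour.

3.200 mm/hour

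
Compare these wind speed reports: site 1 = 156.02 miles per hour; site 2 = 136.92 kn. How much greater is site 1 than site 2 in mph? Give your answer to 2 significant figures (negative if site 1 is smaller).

-1.5 mph

site 2: 136.92 kt = 157.565 mph.
Difference: 156.020 − 157.565 = -1.5 mph.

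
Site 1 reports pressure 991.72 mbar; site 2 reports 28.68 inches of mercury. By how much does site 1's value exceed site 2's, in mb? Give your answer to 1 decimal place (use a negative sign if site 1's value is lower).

site 2: 28.68 inHg = 971.216 mb.
Difference: 991.720 − 971.216 = 20.5 mb.

20.5 mb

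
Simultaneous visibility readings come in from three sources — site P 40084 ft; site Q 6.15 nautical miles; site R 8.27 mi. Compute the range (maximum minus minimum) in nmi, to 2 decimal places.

site P: 40084 ft = 6.5970 nmi.
site R: 8.27 SM = 7.1864 nmi.
Spread: 7.1864 − 6.1500 = 1.04 nmi.

1.04 nmi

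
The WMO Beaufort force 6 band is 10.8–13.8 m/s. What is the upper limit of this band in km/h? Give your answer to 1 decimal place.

49.7 km/h

10.8–13.8 m/s × 3.6 = 38.9–49.7 km/h.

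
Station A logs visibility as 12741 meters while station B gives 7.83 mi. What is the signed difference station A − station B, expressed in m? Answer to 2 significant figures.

station B: 7.83 SM = 12601.16 m.
Difference: 12741.00 − 12601.16 = 140 m.

140 m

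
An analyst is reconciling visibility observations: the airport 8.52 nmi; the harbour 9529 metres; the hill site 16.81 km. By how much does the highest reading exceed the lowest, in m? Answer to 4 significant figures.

the airport: 8.52 nmi = 15779.04 m.
the hill site: 16.81 km = 16810.00 m.
Spread: 16810.00 − 9529.00 = 7281 m.

7281 m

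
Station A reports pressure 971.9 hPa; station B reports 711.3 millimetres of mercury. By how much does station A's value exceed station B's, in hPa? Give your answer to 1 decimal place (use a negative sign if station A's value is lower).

23.6 hPa

station B: 711.3 mmHg = 948.322 hPa.
Difference: 971.900 − 948.322 = 23.6 hPa.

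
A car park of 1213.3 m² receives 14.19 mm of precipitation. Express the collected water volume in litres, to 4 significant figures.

1 mm over 1 m² is 1 L, so volume = 14.19 × 1213.3 = 17216.727 L ≈ 17220 L.

17220 litres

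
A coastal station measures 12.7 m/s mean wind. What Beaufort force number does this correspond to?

Beaufort force 6

12.7 m/s lies in the Beaufort 6 band (strong breeze, 10.8–13.8 m/s).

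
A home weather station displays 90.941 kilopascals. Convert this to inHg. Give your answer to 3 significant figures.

26.9 inHg

1 kPa = 0.2953 inHg, so 90.941 × 0.2953 = 26.9 inHg.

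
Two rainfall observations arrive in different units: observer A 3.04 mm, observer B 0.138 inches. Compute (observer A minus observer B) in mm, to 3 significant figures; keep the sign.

observer B: 0.138 in = 3.50520 mm.
Difference: 3.04000 − 3.50520 = -0.465 mm.

-0.465 mm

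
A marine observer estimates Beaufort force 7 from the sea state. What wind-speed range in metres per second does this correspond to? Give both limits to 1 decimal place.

Beaufort 7 (near gale) spans 13.9–17.1 m/s.

13.9 to 17.1 m/s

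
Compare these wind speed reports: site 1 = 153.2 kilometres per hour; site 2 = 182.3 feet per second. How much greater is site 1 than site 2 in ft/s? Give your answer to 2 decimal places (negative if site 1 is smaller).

-42.68 ft/s

site 1: 153.2 km/h = 139.6180 ft/s.
Difference: 139.6180 − 182.3000 = -42.68 ft/s.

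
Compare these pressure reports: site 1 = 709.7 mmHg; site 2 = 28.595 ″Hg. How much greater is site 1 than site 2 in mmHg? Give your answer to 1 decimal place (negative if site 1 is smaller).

-16.6 mmHg

site 2: 28.595 inHg = 726.313 mmHg.
Difference: 709.700 − 726.313 = -16.6 mmHg.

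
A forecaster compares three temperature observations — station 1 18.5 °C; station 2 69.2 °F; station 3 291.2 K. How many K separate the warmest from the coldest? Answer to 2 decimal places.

2.62 K

station 2: 69.2 °F = 20.667 °C.
station 3: 291.2 K = 18.050 °C.
Spread: 20.667 − 18.050 = 2.617 °C.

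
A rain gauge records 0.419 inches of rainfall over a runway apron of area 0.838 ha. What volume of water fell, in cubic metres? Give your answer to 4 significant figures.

89.18 cubic metres

Depth: 0.419 in × 25.4 = 10.6426 mm.
Area: 0.838 ha = 8380 m².
1 mm over 1 m² is 1 L, so volume = 10.6426 × 8380 = 89184.988 L = 89.18 m³.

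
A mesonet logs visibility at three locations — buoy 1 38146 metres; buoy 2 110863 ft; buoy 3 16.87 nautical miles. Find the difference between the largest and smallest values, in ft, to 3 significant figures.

buoy 1: 38146 m = 125150.92 ft.
buoy 3: 16.87 nmi = 102504.07 ft.
Spread: 125150.92 − 102504.07 = 22600 ft.

22600 ft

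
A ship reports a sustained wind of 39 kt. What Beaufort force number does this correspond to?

Beaufort force 8

39 kt lies in the Beaufort 8 band (gale, 34–40 kt).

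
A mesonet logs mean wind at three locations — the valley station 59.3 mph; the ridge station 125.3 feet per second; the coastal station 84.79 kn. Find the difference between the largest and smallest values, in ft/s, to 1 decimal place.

the valley station: 59.3 mph = 86.973 ft/s.
the coastal station: 84.79 kt = 143.109 ft/s.
Spread: 143.109 − 86.973 = 56.1 ft/s.

56.1 ft/s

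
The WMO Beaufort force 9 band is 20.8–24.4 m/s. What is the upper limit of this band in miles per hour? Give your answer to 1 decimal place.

54.6 mph

20.8–24.4 m/s × 2.237 = 46.5–54.6 mph.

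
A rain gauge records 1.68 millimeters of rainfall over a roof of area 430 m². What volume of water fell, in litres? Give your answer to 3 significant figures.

722 litres

1 mm over 1 m² is 1 L, so volume = 1.68 × 430 = 722.4 L ≈ 722 L.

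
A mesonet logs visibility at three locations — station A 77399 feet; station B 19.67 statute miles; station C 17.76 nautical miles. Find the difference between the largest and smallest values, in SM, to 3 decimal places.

5.779 SM

station A: 77399 ft = 14.65890 SM.
station C: 17.76 nmi = 20.43784 SM.
Spread: 20.43784 − 14.65890 = 5.779 SM.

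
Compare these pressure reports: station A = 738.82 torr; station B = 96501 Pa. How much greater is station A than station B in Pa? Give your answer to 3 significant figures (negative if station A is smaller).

station A: 738.82 mmHg = 98501.25 Pa.
Difference: 98501.25 − 96501.00 = 2000 Pa.

2000 Pa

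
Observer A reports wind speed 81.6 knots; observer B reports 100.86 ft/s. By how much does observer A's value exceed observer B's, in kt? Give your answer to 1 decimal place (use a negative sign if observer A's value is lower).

observer B: 100.86 ft/s = 59.758 kt.
Difference: 81.600 − 59.758 = 21.8 kt.

21.8 kt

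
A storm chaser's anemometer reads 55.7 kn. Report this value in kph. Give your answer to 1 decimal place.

103.2 km/h

1 kt = 1.852 km/h, so 55.7 × 1.852 = 103.2 km/h.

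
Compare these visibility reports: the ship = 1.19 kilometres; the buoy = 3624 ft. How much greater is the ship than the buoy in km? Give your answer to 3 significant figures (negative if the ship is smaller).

0.0854 km

the buoy: 3624 ft = 1.104595 km.
Difference: 1.190000 − 1.104595 = 0.0854 km.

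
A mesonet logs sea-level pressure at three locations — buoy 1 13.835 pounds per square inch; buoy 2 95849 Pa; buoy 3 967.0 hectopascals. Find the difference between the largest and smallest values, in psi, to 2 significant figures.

0.19 psi

buoy 2: 95849 Pa = 13.9017 psi.
buoy 3: 967.0 hPa = 14.0251 psi.
Spread: 14.0251 − 13.8350 = 0.19 psi.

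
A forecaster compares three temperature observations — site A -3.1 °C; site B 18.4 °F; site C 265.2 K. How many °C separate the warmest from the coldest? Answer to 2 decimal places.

4.85 °C

site B: 18.4 °F = -7.556 °C.
site C: 265.2 K = -7.950 °C.
Spread: (-3.100) − (-7.950) = 4.850 °C.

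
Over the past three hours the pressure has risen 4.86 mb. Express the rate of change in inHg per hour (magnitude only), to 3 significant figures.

4.86 mb / 3 h × 0.02953 inHg/mb = 0.0478 inHg/h.

0.0478 inHg per hour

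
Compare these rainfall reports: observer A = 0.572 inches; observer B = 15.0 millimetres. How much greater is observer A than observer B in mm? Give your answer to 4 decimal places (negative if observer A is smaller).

-0.4712 mm

observer A: 0.572 in = 14.528800 mm.
Difference: 14.528800 − 15.000000 = -0.4712 mm.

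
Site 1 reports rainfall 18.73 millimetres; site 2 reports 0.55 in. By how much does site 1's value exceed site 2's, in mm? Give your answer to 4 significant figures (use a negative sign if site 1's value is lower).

4.760 mm

site 2: 0.55 in = 13.97000 mm.
Difference: 18.73000 − 13.97000 = 4.760 mm.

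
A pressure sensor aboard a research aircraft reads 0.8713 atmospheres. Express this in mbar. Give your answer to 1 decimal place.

882.8 mb

1 atm = 1013.25 mb, so 0.8713 × 1013.25 = 882.8 mb.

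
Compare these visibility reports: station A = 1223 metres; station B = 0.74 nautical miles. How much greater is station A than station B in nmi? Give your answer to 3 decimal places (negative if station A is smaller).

station A: 1223 m = 0.66037 nmi.
Difference: 0.66037 − 0.74000 = -0.080 nmi.

-0.080 nmi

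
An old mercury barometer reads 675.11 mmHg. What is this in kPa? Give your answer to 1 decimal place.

90.0 kPa

1 mmHg = 0.133322 kPa, so 675.11 × 0.133322 = 90.0 kPa.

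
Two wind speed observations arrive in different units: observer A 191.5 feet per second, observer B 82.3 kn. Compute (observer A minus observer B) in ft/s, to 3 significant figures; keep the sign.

observer B: 82.3 kt = 138.907 ft/s.
Difference: 191.500 − 138.907 = 52.6 ft/s.

52.6 ft/s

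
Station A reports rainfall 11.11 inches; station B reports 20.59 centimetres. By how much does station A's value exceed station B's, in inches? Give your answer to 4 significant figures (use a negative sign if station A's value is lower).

station B: 20.59 cm = 8.10630 in.
Difference: 11.11000 − 8.10630 = 3.004 in.

3.004 in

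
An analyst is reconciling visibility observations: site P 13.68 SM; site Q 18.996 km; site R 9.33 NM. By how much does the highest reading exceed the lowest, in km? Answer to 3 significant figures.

4.74 km

site P: 13.68 SM = 22.0158 km.
site R: 9.33 nmi = 17.2792 km.
Spread: 22.0158 − 17.2792 = 4.74 km.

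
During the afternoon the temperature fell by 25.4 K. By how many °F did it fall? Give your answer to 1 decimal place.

A change of 1 °C equals a change of 1.8 °F: Δ°F = 25.4 × 1.8 = 45.7 °F.

45.7 °F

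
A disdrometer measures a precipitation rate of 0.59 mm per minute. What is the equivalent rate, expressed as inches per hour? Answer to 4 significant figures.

1.394 in/hour

0.59 mm/minute × 0.0393701 in/mm × 60 minute/hour = 1.394 in/hour.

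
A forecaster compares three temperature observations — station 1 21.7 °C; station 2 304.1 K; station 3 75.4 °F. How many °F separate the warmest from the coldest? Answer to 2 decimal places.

16.65 °F

station 2: 304.1 K = 30.950 °C.
station 3: 75.4 °F = 24.111 °C.
Spread: 30.950 − 21.700 = 9.250 °C = 16.65 °F.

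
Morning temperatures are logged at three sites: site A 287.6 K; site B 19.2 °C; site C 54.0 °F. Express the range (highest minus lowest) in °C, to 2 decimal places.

site A: 287.6 K = 14.450 °C.
site C: 54.0 °F = 12.222 °C.
Spread: 19.200 − 12.222 = 6.978 °C.

6.98 °C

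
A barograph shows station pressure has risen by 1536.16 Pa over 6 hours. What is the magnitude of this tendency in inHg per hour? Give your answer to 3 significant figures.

0.0756 inHg per hour

1536.16 Pa / 6 h × 0.0002953 inHg/Pa = 0.0756 inHg/h.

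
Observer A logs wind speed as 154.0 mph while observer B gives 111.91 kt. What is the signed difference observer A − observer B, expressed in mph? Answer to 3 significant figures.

observer B: 111.91 kt = 128.784 mph.
Difference: 154.000 − 128.784 = 25.2 mph.

25.2 mph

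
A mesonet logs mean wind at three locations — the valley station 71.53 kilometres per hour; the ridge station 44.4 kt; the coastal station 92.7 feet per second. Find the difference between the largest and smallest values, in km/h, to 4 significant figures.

30.19 km/h

the ridge station: 44.4 kt = 82.2288 km/h.
the coastal station: 92.7 ft/s = 101.7179 km/h.
Spread: 101.7179 − 71.5300 = 30.19 km/h.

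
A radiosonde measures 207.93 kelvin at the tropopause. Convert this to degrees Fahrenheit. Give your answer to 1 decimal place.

First to °C: -65.22 °C.
Then to °F: -85.4 °F.

-85.4 °F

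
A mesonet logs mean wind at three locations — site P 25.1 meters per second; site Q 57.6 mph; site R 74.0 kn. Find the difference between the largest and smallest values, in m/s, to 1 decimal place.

site Q: 57.6 mph = 25.750 m/s.
site R: 74.0 kt = 38.069 m/s.
Spread: 38.069 − 25.100 = 13.0 m/s.

13.0 m/s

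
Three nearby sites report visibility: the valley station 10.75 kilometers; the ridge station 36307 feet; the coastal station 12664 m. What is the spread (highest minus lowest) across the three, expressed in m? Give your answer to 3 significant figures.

1910 m

the valley station: 10.75 km = 10750.00 m.
the ridge station: 36307 ft = 11066.37 m.
Spread: 12664.00 − 10750.00 = 1910 m.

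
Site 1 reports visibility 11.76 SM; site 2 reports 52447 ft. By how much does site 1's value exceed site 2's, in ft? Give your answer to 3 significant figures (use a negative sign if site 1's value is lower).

9650 ft

site 1: 11.76 SM = 62092.80 ft.
Difference: 62092.80 − 52447.00 = 9650 ft.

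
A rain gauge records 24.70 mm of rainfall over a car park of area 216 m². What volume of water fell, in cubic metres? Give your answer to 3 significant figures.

1 mm over 1 m² is 1 L, so volume = 24.7 × 216 = 5335.2 L = 5.34 m³.

5.34 cubic metres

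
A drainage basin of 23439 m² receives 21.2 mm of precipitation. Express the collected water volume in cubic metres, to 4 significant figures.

496.9 cubic metres

1 mm over 1 m² is 1 L, so volume = 21.2 × 23439 = 496906.8 L = 496.9 m³.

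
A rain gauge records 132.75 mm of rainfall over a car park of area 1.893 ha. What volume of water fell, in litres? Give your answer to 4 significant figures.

Area: 1.893 ha = 18930 m².
1 mm over 1 m² is 1 L, so volume = 132.75 × 18930 = 2512957.5 L ≈ 2513000 L.

2513000 litres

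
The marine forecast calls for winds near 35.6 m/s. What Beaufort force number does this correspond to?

35.6 m/s lies in the Beaufort 12 band (hurricane force, ≥32.7 m/s).

Beaufort force 12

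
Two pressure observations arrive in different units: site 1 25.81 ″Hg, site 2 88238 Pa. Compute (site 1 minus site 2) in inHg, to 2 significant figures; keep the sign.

site 2: 88238 Pa = 26.0567 inHg.
Difference: 25.8100 − 26.0567 = -0.25 inHg.

-0.25 inHg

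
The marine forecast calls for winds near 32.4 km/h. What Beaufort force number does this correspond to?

Beaufort force 5

32.4 km/h = 9.0 m/s, which is Beaufort 5 (fresh breeze, 8.0–10.7 m/s).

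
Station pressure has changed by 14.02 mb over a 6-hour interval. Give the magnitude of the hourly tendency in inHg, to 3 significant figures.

14.02 mb / 6 h × 0.02953 inHg/mb = 0.0690 inHg/h.

0.0690 inHg per hour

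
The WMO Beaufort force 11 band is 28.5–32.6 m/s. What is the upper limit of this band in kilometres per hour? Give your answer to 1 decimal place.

117.4 km/h

28.5–32.6 m/s × 3.6 = 102.6–117.4 km/h.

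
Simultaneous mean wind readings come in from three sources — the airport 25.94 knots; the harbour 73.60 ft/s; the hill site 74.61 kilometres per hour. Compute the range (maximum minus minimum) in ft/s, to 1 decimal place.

the airport: 25.94 kt = 43.782 ft/s.
the hill site: 74.61 km/h = 67.995 ft/s.
Spread: 73.600 − 43.782 = 29.8 ft/s.

29.8 ft/s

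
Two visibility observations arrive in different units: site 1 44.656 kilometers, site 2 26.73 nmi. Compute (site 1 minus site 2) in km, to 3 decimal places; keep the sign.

site 2: 26.73 nmi = 49.50396 km.
Difference: 44.65600 − 49.50396 = -4.848 km.

-4.848 km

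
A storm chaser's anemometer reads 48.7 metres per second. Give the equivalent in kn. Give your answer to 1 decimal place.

1 m/s = 1.94384 kt, so 48.7 × 1.94384 = 94.7 kt.

94.7 kt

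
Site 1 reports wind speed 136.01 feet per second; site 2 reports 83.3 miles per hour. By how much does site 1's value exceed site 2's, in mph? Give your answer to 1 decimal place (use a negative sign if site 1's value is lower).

site 1: 136.01 ft/s = 92.734 mph.
Difference: 92.734 − 83.300 = 9.4 mph.

9.4 mph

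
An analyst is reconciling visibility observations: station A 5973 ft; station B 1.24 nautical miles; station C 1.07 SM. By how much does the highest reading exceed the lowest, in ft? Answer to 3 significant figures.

station B: 1.24 nmi = 7534.38 ft.
station C: 1.07 SM = 5649.60 ft.
Spread: 7534.38 − 5649.60 = 1880 ft.

1880 ft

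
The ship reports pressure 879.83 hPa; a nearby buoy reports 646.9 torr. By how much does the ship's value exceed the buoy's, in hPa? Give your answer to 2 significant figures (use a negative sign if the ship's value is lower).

the buoy: 646.9 mmHg = 862.46 hPa.
Difference: 879.83 − 862.46 = 17 hPa.

17 hPa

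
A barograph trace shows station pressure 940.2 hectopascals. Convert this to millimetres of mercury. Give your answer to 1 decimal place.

705.2 mmHg

1 hPa = 0.750062 mmHg, so 940.2 × 0.750062 = 705.2 mmHg.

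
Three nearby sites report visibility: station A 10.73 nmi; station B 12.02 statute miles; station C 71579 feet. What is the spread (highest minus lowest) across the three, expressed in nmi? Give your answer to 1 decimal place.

1.3 nmi

station B: 12.02 SM = 10.445 nmi.
station C: 71579 ft = 11.780 nmi.
Spread: 11.780 − 10.445 = 1.3 nmi.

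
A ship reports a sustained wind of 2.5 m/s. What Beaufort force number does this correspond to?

2.5 m/s lies in the Beaufort 2 band (light breeze, 1.6–3.3 m/s).

Beaufort force 2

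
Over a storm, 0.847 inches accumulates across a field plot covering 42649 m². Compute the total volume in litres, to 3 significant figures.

918000 litres

Depth: 0.847 in × 25.4 = 21.5138 mm.
1 mm over 1 m² is 1 L, so volume = 21.5138 × 42649 = 917542.06 L ≈ 918000 L.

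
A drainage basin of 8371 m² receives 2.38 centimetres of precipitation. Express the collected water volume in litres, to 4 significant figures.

199200 litres

Depth: 2.38 cm × 10 = 23.8 mm.
1 mm over 1 m² is 1 L, so volume = 23.8 × 8371 = 199229.8 L ≈ 199200 L.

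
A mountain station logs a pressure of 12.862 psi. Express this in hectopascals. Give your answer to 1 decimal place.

886.8 hPa

1 psi = 68.9476 hPa, so 12.862 × 68.9476 = 886.8 hPa.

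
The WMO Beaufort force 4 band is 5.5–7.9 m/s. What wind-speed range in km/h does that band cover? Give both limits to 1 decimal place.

5.5–7.9 m/s × 3.6 = 19.8–28.4 km/h.

19.8 to 28.4 km/h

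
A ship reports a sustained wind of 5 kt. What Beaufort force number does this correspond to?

Beaufort force 2

5 kt lies in the Beaufort 2 band (light breeze, 4–6 kt).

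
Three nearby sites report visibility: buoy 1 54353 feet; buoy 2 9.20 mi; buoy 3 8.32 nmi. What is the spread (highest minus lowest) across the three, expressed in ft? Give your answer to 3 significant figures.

buoy 2: 9.20 SM = 48576.00 ft.
buoy 3: 8.32 nmi = 50553.28 ft.
Spread: 54353.00 − 48576.00 = 5780 ft.

5780 ft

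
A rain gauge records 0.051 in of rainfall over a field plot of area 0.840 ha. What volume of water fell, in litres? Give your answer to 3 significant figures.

Depth: 0.051 in × 25.4 = 1.2954 mm.
Area: 0.840 ha = 8400 m².
1 mm over 1 m² is 1 L, so volume = 1.2954 × 8400 = 10881.36 L ≈ 10900 L.

10900 litres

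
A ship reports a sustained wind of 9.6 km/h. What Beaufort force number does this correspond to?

9.6 km/h = 2.7 m/s, which is Beaufort 2 (light breeze, 1.6–3.3 m/s).

Beaufort force 2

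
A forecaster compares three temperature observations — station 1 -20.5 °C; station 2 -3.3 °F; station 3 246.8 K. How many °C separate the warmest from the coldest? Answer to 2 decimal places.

6.74 °C

station 2: -3.3 °F = -19.611 °C.
station 3: 246.8 K = -26.350 °C.
Spread: (-19.611) − (-26.350) = 6.739 °C.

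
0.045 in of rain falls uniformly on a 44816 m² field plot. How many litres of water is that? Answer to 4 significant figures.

51220 litres

Depth: 0.045 in × 25.4 = 1.143 mm.
1 mm over 1 m² is 1 L, so volume = 1.143 × 44816 = 51224.688 L ≈ 51220 L.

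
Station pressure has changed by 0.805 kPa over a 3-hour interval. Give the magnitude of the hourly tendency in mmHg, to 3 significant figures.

2.01 mmHg per hour

0.805 kPa / 3 h × 7.50062 mmHg/kPa = 2.01 mmHg/h.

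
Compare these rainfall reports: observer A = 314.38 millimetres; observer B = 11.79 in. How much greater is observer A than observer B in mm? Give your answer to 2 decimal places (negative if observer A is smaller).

14.91 mm

observer B: 11.79 in = 299.4660 mm.
Difference: 314.3800 − 299.4660 = 14.91 mm.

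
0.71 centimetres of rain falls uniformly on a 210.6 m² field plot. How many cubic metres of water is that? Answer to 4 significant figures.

1.495 cubic metres

Depth: 0.71 cm × 10 = 7.1 mm.
1 mm over 1 m² is 1 L, so volume = 7.1 × 210.6 = 1495.26 L = 1.495 m³.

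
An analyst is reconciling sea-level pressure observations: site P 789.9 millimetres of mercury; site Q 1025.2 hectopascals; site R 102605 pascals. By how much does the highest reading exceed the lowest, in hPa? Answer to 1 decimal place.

27.9 hPa

site P: 789.9 mmHg = 1053.114 hPa.
site R: 102605 Pa = 1026.050 hPa.
Spread: 1053.114 − 1025.200 = 27.9 hPa.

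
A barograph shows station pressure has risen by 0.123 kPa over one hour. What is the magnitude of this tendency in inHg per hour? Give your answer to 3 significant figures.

0.0363 inHg per hour

0.123 kPa / 1 h × 0.2953 inHg/kPa = 0.0363 inHg/h.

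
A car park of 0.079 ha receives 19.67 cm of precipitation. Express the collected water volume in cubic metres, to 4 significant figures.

Depth: 19.67 cm × 10 = 196.7 mm.
Area: 0.079 ha = 790 m².
1 mm over 1 m² is 1 L, so volume = 196.7 × 790 = 155393 L = 155.4 m³.

155.4 cubic metres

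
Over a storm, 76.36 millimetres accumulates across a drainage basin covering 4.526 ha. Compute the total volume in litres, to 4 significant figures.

3456000 litres

Area: 4.526 ha = 45260 m².
1 mm over 1 m² is 1 L, so volume = 76.36 × 45260 = 3456053.6 L ≈ 3456000 L.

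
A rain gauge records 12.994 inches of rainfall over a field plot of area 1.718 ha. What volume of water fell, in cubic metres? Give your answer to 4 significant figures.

Depth: 12.994 in × 25.4 = 330.0476 mm.
Area: 1.718 ha = 17180 m².
1 mm over 1 m² is 1 L, so volume = 330.0476 × 17180 = 5670217.8 L = 5670 m³.

5670 cubic metres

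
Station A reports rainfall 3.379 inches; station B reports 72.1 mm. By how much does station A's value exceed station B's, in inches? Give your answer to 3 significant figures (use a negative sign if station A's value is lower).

0.540 in

station B: 72.1 mm = 2.83858 in.
Difference: 3.37900 − 2.83858 = 0.540 in.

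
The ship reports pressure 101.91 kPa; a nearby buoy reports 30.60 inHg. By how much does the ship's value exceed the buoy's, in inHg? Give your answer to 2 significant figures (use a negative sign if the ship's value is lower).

the ship: 101.91 kPa = 30.0940 inHg.
Difference: 30.0940 − 30.6000 = -0.51 inHg.

-0.51 inHg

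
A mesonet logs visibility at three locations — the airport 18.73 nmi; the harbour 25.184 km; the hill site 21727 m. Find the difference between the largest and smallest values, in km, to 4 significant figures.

the airport: 18.73 nmi = 34.6880 km.
the hill site: 21727 m = 21.7270 km.
Spread: 34.6880 − 21.7270 = 12.96 km.

12.96 km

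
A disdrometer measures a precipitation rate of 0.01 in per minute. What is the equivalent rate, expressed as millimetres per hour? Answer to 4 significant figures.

15.24 mm/hour

0.01 in/minute × 25.4 mm/in × 60 minute/hour = 15.24 mm/hour.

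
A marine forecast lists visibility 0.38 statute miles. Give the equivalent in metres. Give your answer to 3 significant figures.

1 SM = 1609.34 m, so 0.38 × 1609.34 = 612 m.

612 m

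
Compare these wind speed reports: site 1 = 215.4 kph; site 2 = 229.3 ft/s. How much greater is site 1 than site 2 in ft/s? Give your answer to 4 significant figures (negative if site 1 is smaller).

-33.00 ft/s

site 1: 215.4 km/h = 196.3036 ft/s.
Difference: 196.3036 − 229.3000 = -33.00 ft/s.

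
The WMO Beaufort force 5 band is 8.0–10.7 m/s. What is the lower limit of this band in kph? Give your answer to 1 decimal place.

8.0–10.7 m/s × 3.6 = 28.8–38.5 km/h.

28.8 km/h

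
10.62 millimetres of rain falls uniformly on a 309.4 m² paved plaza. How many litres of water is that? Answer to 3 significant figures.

1 mm over 1 m² is 1 L, so volume = 10.62 × 309.4 = 3285.828 L ≈ 3290 L.

3290 litres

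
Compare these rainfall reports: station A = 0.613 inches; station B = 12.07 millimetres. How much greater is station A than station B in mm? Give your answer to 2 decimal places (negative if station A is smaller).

3.50 mm

station A: 0.613 in = 15.5702 mm.
Difference: 15.5702 − 12.0700 = 3.50 mm.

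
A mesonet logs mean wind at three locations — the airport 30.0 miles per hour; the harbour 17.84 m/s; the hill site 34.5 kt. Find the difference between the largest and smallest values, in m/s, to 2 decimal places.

4.43 m/s

the airport: 30.0 mph = 13.4112 m/s.
the hill site: 34.5 kt = 17.7483 m/s.
Spread: 17.8400 − 13.4112 = 4.43 m/s.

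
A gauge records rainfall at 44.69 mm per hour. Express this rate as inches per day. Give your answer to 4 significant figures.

44.69 mm/hour × 0.0393701 in/mm × 24 hour/day = 42.23 in/day.

42.23 in/day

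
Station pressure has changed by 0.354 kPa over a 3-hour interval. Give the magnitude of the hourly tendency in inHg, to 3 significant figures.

0.0348 inHg per hour

0.354 kPa / 3 h × 0.2953 inHg/kPa = 0.0348 inHg/h.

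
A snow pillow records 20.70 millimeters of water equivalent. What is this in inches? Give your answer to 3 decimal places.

0.815 in

1 mm = 0.0393701 in, so 20.70 × 0.0393701 = 0.815 in.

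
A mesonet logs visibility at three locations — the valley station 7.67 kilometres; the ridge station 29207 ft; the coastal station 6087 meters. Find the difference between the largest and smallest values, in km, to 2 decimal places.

2.82 km

the ridge station: 29207 ft = 8.9023 km.
the coastal station: 6087 m = 6.0870 km.
Spread: 8.9023 − 6.0870 = 2.82 km.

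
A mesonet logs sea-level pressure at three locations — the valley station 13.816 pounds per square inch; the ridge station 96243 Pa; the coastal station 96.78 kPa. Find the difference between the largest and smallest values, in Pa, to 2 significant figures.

1500 Pa

the valley station: 13.816 psi = 95257.97 Pa.
the coastal station: 96.78 kPa = 96780.00 Pa.
Spread: 96780.00 − 95257.97 = 1500 Pa.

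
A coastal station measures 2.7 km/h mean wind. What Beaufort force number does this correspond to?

Beaufort force 1

2.7 km/h = 0.8 m/s, which is Beaufort 1 (light air, 0.3–1.5 m/s).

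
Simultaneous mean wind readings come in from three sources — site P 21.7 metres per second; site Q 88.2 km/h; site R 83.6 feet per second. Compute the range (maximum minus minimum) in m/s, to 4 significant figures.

site Q: 88.2 km/h = 24.50000 m/s.
site R: 83.6 ft/s = 25.48128 m/s.
Spread: 25.48128 − 21.70000 = 3.781 m/s.

3.781 m/s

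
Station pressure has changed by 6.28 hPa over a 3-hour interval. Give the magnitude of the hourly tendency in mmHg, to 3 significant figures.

6.28 hPa / 3 h × 0.750062 mmHg/hPa = 1.57 mmHg/h.

1.57 mmHg per hour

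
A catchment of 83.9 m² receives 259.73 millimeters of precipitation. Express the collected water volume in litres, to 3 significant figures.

21800 litres

1 mm over 1 m² is 1 L, so volume = 259.73 × 83.9 = 21791.347 L ≈ 21800 L.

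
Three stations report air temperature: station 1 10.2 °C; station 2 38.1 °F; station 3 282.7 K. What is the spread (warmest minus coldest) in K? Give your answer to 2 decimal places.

station 2: 38.1 °F = 3.389 °C.
station 3: 282.7 K = 9.550 °C.
Spread: 10.200 − 3.389 = 6.811 °C.

6.81 K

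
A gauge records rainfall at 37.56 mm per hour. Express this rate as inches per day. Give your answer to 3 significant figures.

37.56 mm/hour × 0.0393701 in/mm × 24 hour/day = 35.5 in/day.

35.5 in/day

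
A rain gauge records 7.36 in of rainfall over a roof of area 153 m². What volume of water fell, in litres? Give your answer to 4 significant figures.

28600 litres

Depth: 7.36 in × 25.4 = 186.944 mm.
1 mm over 1 m² is 1 L, so volume = 186.944 × 153 = 28602.432 L ≈ 28600 L.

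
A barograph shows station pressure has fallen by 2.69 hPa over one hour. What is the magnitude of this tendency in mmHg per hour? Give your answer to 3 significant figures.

2.02 mmHg per hour

2.69 hPa / 1 h × 0.750062 mmHg/hPa = 2.02 mmHg/h.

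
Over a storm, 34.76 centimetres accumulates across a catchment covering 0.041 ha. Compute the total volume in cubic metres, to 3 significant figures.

143 cubic metres

Depth: 34.76 cm × 10 = 347.6 mm.
Area: 0.041 ha = 410 m².
1 mm over 1 m² is 1 L, so volume = 347.6 × 410 = 142516 L = 143 m³.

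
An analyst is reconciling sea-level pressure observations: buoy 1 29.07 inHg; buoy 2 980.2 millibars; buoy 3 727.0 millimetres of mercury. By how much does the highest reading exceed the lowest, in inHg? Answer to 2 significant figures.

0.45 inHg

buoy 2: 980.2 mb = 28.9453 inHg.
buoy 3: 727.0 mmHg = 28.6220 inHg.
Spread: 29.0700 − 28.6220 = 0.45 inHg.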